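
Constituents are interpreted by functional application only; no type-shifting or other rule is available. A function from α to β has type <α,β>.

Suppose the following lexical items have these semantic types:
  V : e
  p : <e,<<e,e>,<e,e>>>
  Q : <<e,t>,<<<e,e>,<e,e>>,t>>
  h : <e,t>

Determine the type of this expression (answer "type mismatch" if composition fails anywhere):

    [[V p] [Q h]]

[V p]: <e,<<e,e>,<e,e>>> applied to e yields <<e,e>,<e,e>>.
[Q h]: <<e,t>,<<<e,e>,<e,e>>,t>> applied to <e,t> yields <<<e,e>,<e,e>>,t>.
[[V p] [Q h]]: <<<e,e>,<e,e>>,t> applied to <<e,e>,<e,e>> yields t.

t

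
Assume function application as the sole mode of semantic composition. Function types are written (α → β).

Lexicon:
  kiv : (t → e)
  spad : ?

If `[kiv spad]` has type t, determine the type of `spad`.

[kiv spad] is required to be t. kiv : (t → e) cannot yield t as functor, so spad : ((t → e) → t).

((t → e) → t)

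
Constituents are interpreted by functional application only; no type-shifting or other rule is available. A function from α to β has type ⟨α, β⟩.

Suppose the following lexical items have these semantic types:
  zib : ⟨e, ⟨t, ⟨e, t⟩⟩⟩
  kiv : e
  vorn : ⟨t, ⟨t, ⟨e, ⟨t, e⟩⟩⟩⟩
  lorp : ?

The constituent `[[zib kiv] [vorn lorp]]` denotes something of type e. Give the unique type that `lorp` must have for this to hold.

For [[zib kiv] [vorn lorp]] to have type e with [zib kiv] of type ⟨t, ⟨e, t⟩⟩, [vorn lorp] must be the function: [vorn lorp] : ⟨⟨t, ⟨e, t⟩⟩, e⟩.
For [vorn lorp] to have type ⟨⟨t, ⟨e, t⟩⟩, e⟩ with vorn of type ⟨t, ⟨t, ⟨e, ⟨t, e⟩⟩⟩⟩, lorp must be the function: lorp : ⟨⟨t, ⟨t, ⟨e, ⟨t, e⟩⟩⟩⟩, ⟨⟨t, ⟨e, t⟩⟩, e⟩⟩.

⟨⟨t, ⟨t, ⟨e, ⟨t, e⟩⟩⟩⟩, ⟨⟨t, ⟨e, t⟩⟩, e⟩⟩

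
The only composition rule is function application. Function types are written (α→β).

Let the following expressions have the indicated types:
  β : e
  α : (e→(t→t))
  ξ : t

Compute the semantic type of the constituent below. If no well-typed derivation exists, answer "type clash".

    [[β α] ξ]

t

At [β α], α : (e→(t→t)) takes β : e, giving (t→t).
At [[β α] ξ], [β α] : (t→t) takes ξ : t, giving t.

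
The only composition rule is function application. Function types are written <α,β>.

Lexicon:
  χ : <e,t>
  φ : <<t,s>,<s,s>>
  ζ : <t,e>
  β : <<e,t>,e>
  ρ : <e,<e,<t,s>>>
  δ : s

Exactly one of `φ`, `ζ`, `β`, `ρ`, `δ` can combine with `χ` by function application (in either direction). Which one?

φ : <<t,s>,<s,s>> — χ needs e; φ needs <t,s>; neither fits.
ζ : <t,e> — χ needs e; ζ needs t; neither fits.
β — combines: β : <<e,t>,e> takes χ : <e,t> as argument, giving e.
ρ : <e,<e,<t,s>>> — χ needs e; ρ needs e; neither fits.
δ : s — χ needs e; δ needs nothing (atomic); neither fits.

β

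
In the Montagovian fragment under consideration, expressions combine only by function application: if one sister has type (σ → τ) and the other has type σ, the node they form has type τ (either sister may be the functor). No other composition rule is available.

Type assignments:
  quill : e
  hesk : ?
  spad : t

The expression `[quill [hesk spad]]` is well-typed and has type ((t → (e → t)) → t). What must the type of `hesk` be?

(t → (e → ((t → (e → t)) → t)))

[quill [hesk spad]] must have type ((t → (e → t)) → t). The sister quill has type e; that is not a function onto ((t → (e → t)) → t), so [hesk spad] must be the functor, of type (e → ((t → (e → t)) → t)).
[hesk spad] must have type (e → ((t → (e → t)) → t)). The sister spad has type t; that is not a function onto (e → ((t → (e → t)) → t)), so hesk must be the functor, of type (t → (e → ((t → (e → t)) → t))).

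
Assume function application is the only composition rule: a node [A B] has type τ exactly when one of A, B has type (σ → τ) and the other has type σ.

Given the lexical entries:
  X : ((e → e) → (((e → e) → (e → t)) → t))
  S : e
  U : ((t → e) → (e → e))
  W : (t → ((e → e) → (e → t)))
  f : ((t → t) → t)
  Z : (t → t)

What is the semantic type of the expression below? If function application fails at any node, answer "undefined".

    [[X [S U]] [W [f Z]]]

[S U]: e and ((t → e) → (e → e)) cannot combine by function application — type clash.

undefined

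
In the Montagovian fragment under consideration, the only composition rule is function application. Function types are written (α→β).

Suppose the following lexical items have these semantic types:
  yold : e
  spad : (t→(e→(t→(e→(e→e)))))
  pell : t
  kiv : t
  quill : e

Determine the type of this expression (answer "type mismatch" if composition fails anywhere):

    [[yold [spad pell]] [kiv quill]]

[spad pell]: functor spad : (t→(e→(t→(e→(e→e))))), argument pell : t; result (e→(t→(e→(e→e)))).
[yold [spad pell]]: functor [spad pell] : (e→(t→(e→(e→e)))), argument yold : e; result (t→(e→(e→e))).
[kiv quill]: t with e — neither is a function whose domain matches the other; composition fails here.

type mismatch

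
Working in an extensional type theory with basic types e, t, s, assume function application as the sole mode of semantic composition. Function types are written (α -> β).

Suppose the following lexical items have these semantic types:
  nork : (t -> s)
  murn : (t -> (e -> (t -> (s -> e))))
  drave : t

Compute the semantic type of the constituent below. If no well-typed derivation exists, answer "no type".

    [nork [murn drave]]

no type

[murn drave]: functor murn : (t -> (e -> (t -> (s -> e)))), argument drave : t; result (e -> (t -> (s -> e))).
[nork [murn drave]]: (t -> s) with (e -> (t -> (s -> e))) — neither is a function whose domain matches the other; composition fails here.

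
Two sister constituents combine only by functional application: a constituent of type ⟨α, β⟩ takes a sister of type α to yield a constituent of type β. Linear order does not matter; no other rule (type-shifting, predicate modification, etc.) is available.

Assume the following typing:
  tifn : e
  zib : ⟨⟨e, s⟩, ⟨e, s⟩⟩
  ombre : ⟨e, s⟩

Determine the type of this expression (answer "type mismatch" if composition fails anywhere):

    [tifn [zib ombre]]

At [zib ombre], zib : ⟨⟨e, s⟩, ⟨e, s⟩⟩ takes ombre : ⟨e, s⟩, giving ⟨e, s⟩.
At [tifn [zib ombre]], [zib ombre] : ⟨e, s⟩ takes tifn : e, giving s.

s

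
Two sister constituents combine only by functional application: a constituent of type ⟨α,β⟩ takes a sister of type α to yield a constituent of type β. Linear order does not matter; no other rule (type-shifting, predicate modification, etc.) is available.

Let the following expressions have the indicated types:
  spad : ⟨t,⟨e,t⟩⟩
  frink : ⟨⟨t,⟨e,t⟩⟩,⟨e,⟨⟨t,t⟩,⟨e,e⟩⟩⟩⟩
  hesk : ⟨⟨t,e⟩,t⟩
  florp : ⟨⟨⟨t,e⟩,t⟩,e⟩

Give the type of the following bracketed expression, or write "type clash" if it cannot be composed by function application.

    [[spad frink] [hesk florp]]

[spad frink]: functor frink : ⟨⟨t,⟨e,t⟩⟩,⟨e,⟨⟨t,t⟩,⟨e,e⟩⟩⟩⟩, argument spad : ⟨t,⟨e,t⟩⟩; result ⟨e,⟨⟨t,t⟩,⟨e,e⟩⟩⟩.
[hesk florp]: functor florp : ⟨⟨⟨t,e⟩,t⟩,e⟩, argument hesk : ⟨⟨t,e⟩,t⟩; result e.
[[spad frink] [hesk florp]]: functor [spad frink] : ⟨e,⟨⟨t,t⟩,⟨e,e⟩⟩⟩, argument [hesk florp] : e; result ⟨⟨t,t⟩,⟨e,e⟩⟩.

⟨⟨t,t⟩,⟨e,e⟩⟩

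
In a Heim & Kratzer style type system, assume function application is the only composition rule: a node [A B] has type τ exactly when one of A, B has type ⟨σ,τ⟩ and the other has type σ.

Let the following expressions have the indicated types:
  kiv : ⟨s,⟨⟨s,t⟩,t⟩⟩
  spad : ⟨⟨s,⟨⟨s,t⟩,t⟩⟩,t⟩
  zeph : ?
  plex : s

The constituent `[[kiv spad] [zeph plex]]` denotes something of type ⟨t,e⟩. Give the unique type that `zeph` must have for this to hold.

⟨s,⟨t,⟨t,e⟩⟩⟩

For [[kiv spad] [zeph plex]] to have type ⟨t,e⟩ with [kiv spad] of type t, [zeph plex] must be the function: [zeph plex] : ⟨t,⟨t,e⟩⟩.
For [zeph plex] to have type ⟨t,⟨t,e⟩⟩ with plex of type s, zeph must be the function: zeph : ⟨s,⟨t,⟨t,e⟩⟩⟩.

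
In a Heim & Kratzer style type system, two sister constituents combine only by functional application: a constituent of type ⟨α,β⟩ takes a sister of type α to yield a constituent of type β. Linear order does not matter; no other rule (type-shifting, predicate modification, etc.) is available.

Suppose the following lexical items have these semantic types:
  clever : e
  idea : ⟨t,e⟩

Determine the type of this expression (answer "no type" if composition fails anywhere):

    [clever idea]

no type

At [clever idea]: neither e nor ⟨t,e⟩ can take the other as argument; the node is ill-typed.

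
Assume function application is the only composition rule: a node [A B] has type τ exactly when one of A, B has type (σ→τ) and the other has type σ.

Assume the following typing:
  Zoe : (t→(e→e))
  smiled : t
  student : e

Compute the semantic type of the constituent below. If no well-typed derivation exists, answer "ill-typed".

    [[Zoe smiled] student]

[Zoe smiled]: (t→(e→e)) applied to t yields (e→e).
[[Zoe smiled] student]: (e→e) applied to e yields e.

e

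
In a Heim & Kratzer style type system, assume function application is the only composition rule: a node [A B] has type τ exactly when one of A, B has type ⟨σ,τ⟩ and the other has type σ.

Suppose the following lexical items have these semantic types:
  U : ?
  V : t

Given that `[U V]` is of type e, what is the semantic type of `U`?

⟨t,e⟩

[U V] is required to be e. V : t cannot yield e as functor, so U : ⟨t,e⟩.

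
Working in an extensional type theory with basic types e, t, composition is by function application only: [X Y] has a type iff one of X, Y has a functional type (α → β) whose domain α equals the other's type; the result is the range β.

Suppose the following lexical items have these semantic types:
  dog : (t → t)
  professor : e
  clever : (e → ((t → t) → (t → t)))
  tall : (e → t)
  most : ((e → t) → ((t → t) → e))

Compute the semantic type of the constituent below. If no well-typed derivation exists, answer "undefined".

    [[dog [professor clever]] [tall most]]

[professor clever]: functor clever : (e → ((t → t) → (t → t))), argument professor : e; result ((t → t) → (t → t)).
[dog [professor clever]]: functor [professor clever] : ((t → t) → (t → t)), argument dog : (t → t); result (t → t).
[tall most]: functor most : ((e → t) → ((t → t) → e)), argument tall : (e → t); result ((t → t) → e).
[[dog [professor clever]] [tall most]]: functor [tall most] : ((t → t) → e), argument [dog [professor clever]] : (t → t); result e.

e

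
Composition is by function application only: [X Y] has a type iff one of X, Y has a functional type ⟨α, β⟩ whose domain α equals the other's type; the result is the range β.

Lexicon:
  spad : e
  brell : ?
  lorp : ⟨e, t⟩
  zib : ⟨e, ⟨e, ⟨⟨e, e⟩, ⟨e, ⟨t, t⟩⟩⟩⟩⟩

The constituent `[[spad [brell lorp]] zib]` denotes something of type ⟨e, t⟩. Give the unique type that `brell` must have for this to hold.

[[spad [brell lorp]] zib] is required to be ⟨e, t⟩. zib : ⟨e, ⟨e, ⟨⟨e, e⟩, ⟨e, ⟨t, t⟩⟩⟩⟩⟩ cannot yield ⟨e, t⟩ as functor, so [spad [brell lorp]] : ⟨⟨e, ⟨e, ⟨⟨e, e⟩, ⟨e, ⟨t, t⟩⟩⟩⟩⟩, ⟨e, t⟩⟩.
[spad [brell lorp]] is required to be ⟨⟨e, ⟨e, ⟨⟨e, e⟩, ⟨e, ⟨t, t⟩⟩⟩⟩⟩, ⟨e, t⟩⟩. spad : e cannot yield ⟨⟨e, ⟨e, ⟨⟨e, e⟩, ⟨e, ⟨t, t⟩⟩⟩⟩⟩, ⟨e, t⟩⟩ as functor, so [brell lorp] : ⟨e, ⟨⟨e, ⟨e, ⟨⟨e, e⟩, ⟨e, ⟨t, t⟩⟩⟩⟩⟩, ⟨e, t⟩⟩⟩.
[brell lorp] is required to be ⟨e, ⟨⟨e, ⟨e, ⟨⟨e, e⟩, ⟨e, ⟨t, t⟩⟩⟩⟩⟩, ⟨e, t⟩⟩⟩. lorp : ⟨e, t⟩ cannot yield ⟨e, ⟨⟨e, ⟨e, ⟨⟨e, e⟩, ⟨e, ⟨t, t⟩⟩⟩⟩⟩, ⟨e, t⟩⟩⟩ as functor, so brell : ⟨⟨e, t⟩, ⟨e, ⟨⟨e, ⟨e, ⟨⟨e, e⟩, ⟨e, ⟨t, t⟩⟩⟩⟩⟩, ⟨e, t⟩⟩⟩⟩.

⟨⟨e, t⟩, ⟨e, ⟨⟨e, ⟨e, ⟨⟨e, e⟩, ⟨e, ⟨t, t⟩⟩⟩⟩⟩, ⟨e, t⟩⟩⟩⟩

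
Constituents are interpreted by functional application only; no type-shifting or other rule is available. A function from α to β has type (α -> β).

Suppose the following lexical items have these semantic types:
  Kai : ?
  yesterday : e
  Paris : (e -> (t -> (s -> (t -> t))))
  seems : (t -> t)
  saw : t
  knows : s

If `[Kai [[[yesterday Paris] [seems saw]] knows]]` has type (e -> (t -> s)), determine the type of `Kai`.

[Kai [[[yesterday Paris] [seems saw]] knows]] is required to be (e -> (t -> s)). [[[yesterday Paris] [seems saw]] knows] : (t -> t) cannot yield (e -> (t -> s)) as functor, so Kai : ((t -> t) -> (e -> (t -> s))).

((t -> t) -> (e -> (t -> s)))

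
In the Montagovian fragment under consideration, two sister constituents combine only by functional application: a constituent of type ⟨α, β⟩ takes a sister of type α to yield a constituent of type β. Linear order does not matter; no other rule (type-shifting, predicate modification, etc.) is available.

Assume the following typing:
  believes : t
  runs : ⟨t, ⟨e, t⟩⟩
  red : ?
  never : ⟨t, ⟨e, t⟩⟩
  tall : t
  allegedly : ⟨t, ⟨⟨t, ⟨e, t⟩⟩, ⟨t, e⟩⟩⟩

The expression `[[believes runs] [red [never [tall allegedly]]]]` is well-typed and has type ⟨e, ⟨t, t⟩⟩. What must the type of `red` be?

At [[believes runs] [red [never [tall allegedly]]]] (required: ⟨e, ⟨t, t⟩⟩): [believes runs] is ⟨e, t⟩, which is not a function with range ⟨e, ⟨t, t⟩⟩; hence [red [never [tall allegedly]]] is the functor — type ⟨⟨e, t⟩, ⟨e, ⟨t, t⟩⟩⟩.
At [red [never [tall allegedly]]] (required: ⟨⟨e, t⟩, ⟨e, ⟨t, t⟩⟩⟩): [never [tall allegedly]] is ⟨t, e⟩, which is not a function with range ⟨⟨e, t⟩, ⟨e, ⟨t, t⟩⟩⟩; hence red is the functor — type ⟨⟨t, e⟩, ⟨⟨e, t⟩, ⟨e, ⟨t, t⟩⟩⟩⟩.

⟨⟨t, e⟩, ⟨⟨e, t⟩, ⟨e, ⟨t, t⟩⟩⟩⟩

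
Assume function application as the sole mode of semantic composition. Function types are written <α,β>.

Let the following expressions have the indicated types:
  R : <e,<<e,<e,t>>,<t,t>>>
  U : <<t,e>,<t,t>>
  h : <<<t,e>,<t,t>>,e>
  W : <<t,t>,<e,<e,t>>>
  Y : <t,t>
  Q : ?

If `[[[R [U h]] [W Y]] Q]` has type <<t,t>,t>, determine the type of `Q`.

[[[R [U h]] [W Y]] Q] must have type <<t,t>,t>. The sister [[R [U h]] [W Y]] has type <t,t>; that is not a function onto <<t,t>,t>, so Q must be the functor, of type <<t,t>,<<t,t>,t>>.

<<t,t>,<<t,t>,t>>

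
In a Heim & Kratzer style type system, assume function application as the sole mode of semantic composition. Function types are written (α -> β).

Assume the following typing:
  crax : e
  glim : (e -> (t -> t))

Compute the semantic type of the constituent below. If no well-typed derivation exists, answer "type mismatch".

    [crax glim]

(t -> t)

[crax glim]: (e -> (t -> t)) applied to e yields (t -> t).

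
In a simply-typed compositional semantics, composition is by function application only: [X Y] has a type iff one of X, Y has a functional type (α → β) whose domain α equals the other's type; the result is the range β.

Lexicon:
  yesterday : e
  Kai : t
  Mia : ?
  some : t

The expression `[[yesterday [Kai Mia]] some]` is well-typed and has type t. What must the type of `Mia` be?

(t → (e → (t → t)))

At [[yesterday [Kai Mia]] some] (required: t): some is t, which is not a function with range t; hence [yesterday [Kai Mia]] is the functor — type (t → t).
At [yesterday [Kai Mia]] (required: (t → t)): yesterday is e, which is not a function with range (t → t); hence [Kai Mia] is the functor — type (e → (t → t)).
At [Kai Mia] (required: (e → (t → t))): Kai is t, which is not a function with range (e → (t → t)); hence Mia is the functor — type (t → (e → (t → t))).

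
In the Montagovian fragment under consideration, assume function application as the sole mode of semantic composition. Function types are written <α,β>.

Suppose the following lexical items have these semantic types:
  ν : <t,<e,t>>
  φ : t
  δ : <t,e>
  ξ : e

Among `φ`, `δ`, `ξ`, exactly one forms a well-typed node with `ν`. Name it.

φ — combines: ν : <t,<e,t>> takes φ : t as argument, giving <e,t>.
δ : <t,e> — neither side's domain matches the other.
ξ : e — neither side's domain matches the other.

φ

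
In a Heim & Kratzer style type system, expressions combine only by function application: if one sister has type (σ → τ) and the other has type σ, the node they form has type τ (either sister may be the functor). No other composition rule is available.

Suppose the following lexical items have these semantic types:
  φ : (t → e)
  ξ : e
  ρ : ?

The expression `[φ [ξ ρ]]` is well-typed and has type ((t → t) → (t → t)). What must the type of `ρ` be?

[φ [ξ ρ]] must have type ((t → t) → (t → t)). The sister φ has type (t → e); that is not a function onto ((t → t) → (t → t)), so [ξ ρ] must be the functor, of type ((t → e) → ((t → t) → (t → t))).
[ξ ρ] must have type ((t → e) → ((t → t) → (t → t))). The sister ξ has type e; that is not a function onto ((t → e) → ((t → t) → (t → t))), so ρ must be the functor, of type (e → ((t → e) → ((t → t) → (t → t)))).

(e → ((t → e) → ((t → t) → (t → t))))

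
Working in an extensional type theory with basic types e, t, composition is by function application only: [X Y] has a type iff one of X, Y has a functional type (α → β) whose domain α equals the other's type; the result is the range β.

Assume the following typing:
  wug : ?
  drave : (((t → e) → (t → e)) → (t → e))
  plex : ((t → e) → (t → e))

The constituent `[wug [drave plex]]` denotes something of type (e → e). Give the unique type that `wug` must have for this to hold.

((t → e) → (e → e))

[wug [drave plex]] must have type (e → e). The sister [drave plex] has type (t → e); that is not a function onto (e → e), so wug must be the functor, of type ((t → e) → (e → e)).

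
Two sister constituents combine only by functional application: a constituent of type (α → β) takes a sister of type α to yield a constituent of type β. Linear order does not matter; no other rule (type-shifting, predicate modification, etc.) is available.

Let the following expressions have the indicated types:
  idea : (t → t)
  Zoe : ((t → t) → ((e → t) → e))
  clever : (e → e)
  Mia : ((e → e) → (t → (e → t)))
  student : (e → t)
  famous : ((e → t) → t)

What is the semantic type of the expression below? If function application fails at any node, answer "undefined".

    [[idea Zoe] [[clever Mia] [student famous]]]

e

[idea Zoe] — Zoe of type ((t → t) → ((e → t) → e)) combines with idea of type (t → t): type ((e → t) → e).
[clever Mia] — Mia of type ((e → e) → (t → (e → t))) combines with clever of type (e → e): type (t → (e → t)).
[student famous] — famous of type ((e → t) → t) combines with student of type (e → t): type t.
[[clever Mia] [student famous]] — [clever Mia] of type (t → (e → t)) combines with [student famous] of type t: type (e → t).
[[idea Zoe] [[clever Mia] [student famous]]] — [idea Zoe] of type ((e → t) → e) combines with [[clever Mia] [student famous]] of type (e → t): type e.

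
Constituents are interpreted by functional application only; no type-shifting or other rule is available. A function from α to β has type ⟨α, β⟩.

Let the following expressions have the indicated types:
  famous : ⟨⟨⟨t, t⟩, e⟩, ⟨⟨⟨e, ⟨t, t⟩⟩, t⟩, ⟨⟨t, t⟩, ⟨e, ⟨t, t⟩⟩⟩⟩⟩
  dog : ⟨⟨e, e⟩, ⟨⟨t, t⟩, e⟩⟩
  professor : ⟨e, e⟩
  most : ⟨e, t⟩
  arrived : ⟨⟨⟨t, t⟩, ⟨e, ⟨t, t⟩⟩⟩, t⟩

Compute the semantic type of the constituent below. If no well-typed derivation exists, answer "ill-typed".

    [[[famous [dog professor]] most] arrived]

[dog professor] — dog of type ⟨⟨e, e⟩, ⟨⟨t, t⟩, e⟩⟩ combines with professor of type ⟨e, e⟩: type ⟨⟨t, t⟩, e⟩.
[famous [dog professor]] — famous of type ⟨⟨⟨t, t⟩, e⟩, ⟨⟨⟨e, ⟨t, t⟩⟩, t⟩, ⟨⟨t, t⟩, ⟨e, ⟨t, t⟩⟩⟩⟩⟩ combines with [dog professor] of type ⟨⟨t, t⟩, e⟩: type ⟨⟨⟨e, ⟨t, t⟩⟩, t⟩, ⟨⟨t, t⟩, ⟨e, ⟨t, t⟩⟩⟩⟩.
[[famous [dog professor]] most]: ⟨⟨⟨e, ⟨t, t⟩⟩, t⟩, ⟨⟨t, t⟩, ⟨e, ⟨t, t⟩⟩⟩⟩ and ⟨e, t⟩ cannot combine by function application — type clash.

ill-typed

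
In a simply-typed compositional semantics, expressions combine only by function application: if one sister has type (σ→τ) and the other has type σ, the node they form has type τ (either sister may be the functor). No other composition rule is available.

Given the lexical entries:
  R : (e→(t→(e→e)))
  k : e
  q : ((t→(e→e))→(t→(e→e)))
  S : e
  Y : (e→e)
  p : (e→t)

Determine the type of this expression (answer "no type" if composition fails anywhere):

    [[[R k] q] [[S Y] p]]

[R k] — R of type (e→(t→(e→e))) combines with k of type e: type (t→(e→e)).
[[R k] q] — q of type ((t→(e→e))→(t→(e→e))) combines with [R k] of type (t→(e→e)): type (t→(e→e)).
[S Y] — Y of type (e→e) combines with S of type e: type e.
[[S Y] p] — p of type (e→t) combines with [S Y] of type e: type t.
[[[R k] q] [[S Y] p]] — [[R k] q] of type (t→(e→e)) combines with [[S Y] p] of type t: type (e→e).

(e→e)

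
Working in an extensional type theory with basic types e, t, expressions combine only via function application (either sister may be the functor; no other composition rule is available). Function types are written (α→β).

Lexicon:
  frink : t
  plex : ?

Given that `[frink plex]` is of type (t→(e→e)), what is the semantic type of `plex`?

For [frink plex] to have type (t→(e→e)) with frink of type t, plex must be the function: plex : (t→(t→(e→e))).

(t→(t→(e→e)))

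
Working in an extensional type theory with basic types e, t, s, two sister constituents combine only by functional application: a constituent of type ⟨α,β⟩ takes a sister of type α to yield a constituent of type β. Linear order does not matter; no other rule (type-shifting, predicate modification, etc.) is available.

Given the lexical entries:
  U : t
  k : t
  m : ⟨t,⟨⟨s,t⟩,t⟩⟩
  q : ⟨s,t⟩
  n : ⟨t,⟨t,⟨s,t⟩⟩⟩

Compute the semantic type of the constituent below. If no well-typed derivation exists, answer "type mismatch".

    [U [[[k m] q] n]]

⟨s,t⟩

[k m]: functor m : ⟨t,⟨⟨s,t⟩,t⟩⟩, argument k : t; result ⟨⟨s,t⟩,t⟩.
[[k m] q]: functor [k m] : ⟨⟨s,t⟩,t⟩, argument q : ⟨s,t⟩; result t.
[[[k m] q] n]: functor n : ⟨t,⟨t,⟨s,t⟩⟩⟩, argument [[k m] q] : t; result ⟨t,⟨s,t⟩⟩.
[U [[[k m] q] n]]: functor [[[k m] q] n] : ⟨t,⟨s,t⟩⟩, argument U : t; result ⟨s,t⟩.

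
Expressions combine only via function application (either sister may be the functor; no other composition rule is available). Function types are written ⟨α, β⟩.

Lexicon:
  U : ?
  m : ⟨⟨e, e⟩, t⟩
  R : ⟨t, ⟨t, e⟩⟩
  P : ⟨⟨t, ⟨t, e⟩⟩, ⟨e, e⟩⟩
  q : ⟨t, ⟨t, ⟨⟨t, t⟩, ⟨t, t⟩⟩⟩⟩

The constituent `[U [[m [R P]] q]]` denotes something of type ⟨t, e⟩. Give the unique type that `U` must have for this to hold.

At [U [[m [R P]] q]] (required: ⟨t, e⟩): [[m [R P]] q] is ⟨t, ⟨⟨t, t⟩, ⟨t, t⟩⟩⟩, which is not a function with range ⟨t, e⟩; hence U is the functor — type ⟨⟨t, ⟨⟨t, t⟩, ⟨t, t⟩⟩⟩, ⟨t, e⟩⟩.

⟨⟨t, ⟨⟨t, t⟩, ⟨t, t⟩⟩⟩, ⟨t, e⟩⟩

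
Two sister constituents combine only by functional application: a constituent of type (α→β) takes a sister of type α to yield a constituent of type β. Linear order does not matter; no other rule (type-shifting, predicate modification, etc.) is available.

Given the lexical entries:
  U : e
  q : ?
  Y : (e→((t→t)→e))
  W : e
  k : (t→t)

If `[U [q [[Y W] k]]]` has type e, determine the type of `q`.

(e→(e→e))

[U [q [[Y W] k]]] must have type e. The sister U has type e; that is not a function onto e, so [q [[Y W] k]] must be the functor, of type (e→e).
[q [[Y W] k]] must have type (e→e). The sister [[Y W] k] has type e; that is not a function onto (e→e), so q must be the functor, of type (e→(e→e)).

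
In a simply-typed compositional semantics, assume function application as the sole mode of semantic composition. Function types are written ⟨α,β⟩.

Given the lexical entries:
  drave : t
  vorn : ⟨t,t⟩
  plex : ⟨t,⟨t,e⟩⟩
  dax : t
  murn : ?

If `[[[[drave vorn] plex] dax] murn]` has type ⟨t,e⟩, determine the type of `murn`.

⟨e,⟨t,e⟩⟩

[[[[drave vorn] plex] dax] murn] is required to be ⟨t,e⟩. [[[drave vorn] plex] dax] : e cannot yield ⟨t,e⟩ as functor, so murn : ⟨e,⟨t,e⟩⟩.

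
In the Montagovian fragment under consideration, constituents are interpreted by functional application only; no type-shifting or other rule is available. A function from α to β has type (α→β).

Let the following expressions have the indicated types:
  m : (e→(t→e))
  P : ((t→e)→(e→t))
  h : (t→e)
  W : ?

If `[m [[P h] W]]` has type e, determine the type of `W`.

((e→t)→((e→(t→e))→e))

At [m [[P h] W]] (required: e): m is (e→(t→e)), which is not a function with range e; hence [[P h] W] is the functor — type ((e→(t→e))→e).
At [[P h] W] (required: ((e→(t→e))→e)): [P h] is (e→t), which is not a function with range ((e→(t→e))→e); hence W is the functor — type ((e→t)→((e→(t→e))→e)).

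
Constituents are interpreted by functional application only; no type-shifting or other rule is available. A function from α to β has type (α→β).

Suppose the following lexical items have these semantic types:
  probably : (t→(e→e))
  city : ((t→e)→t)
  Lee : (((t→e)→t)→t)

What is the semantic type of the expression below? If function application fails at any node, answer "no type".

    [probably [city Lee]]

(e→e)

[city Lee] — Lee of type (((t→e)→t)→t) combines with city of type ((t→e)→t): type t.
[probably [city Lee]] — probably of type (t→(e→e)) combines with [city Lee] of type t: type (e→e).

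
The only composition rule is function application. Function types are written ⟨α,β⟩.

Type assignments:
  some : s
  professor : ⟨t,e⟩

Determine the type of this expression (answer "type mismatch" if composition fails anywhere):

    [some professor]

[some professor]: s with ⟨t,e⟩ — neither is a function whose domain matches the other; composition fails here.

type mismatch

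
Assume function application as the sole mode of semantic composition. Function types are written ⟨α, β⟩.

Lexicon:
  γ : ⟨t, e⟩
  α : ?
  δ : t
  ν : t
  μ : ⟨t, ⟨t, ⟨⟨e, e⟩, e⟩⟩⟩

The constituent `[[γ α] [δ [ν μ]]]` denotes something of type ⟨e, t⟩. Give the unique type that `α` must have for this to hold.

[[γ α] [δ [ν μ]]] must have type ⟨e, t⟩. The sister [δ [ν μ]] has type ⟨⟨e, e⟩, e⟩; that is not a function onto ⟨e, t⟩, so [γ α] must be the functor, of type ⟨⟨⟨e, e⟩, e⟩, ⟨e, t⟩⟩.
[γ α] must have type ⟨⟨⟨e, e⟩, e⟩, ⟨e, t⟩⟩. The sister γ has type ⟨t, e⟩; that is not a function onto ⟨⟨⟨e, e⟩, e⟩, ⟨e, t⟩⟩, so α must be the functor, of type ⟨⟨t, e⟩, ⟨⟨⟨e, e⟩, e⟩, ⟨e, t⟩⟩⟩.

⟨⟨t, e⟩, ⟨⟨⟨e, e⟩, e⟩, ⟨e, t⟩⟩⟩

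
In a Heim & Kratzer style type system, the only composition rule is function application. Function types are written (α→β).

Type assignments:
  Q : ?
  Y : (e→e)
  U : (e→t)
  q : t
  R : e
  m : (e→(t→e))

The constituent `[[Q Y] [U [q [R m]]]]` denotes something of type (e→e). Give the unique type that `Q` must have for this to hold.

[[Q Y] [U [q [R m]]]] must have type (e→e). The sister [U [q [R m]]] has type t; that is not a function onto (e→e), so [Q Y] must be the functor, of type (t→(e→e)).
[Q Y] must have type (t→(e→e)). The sister Y has type (e→e); that is not a function onto (t→(e→e)), so Q must be the functor, of type ((e→e)→(t→(e→e))).

((e→e)→(t→(e→e)))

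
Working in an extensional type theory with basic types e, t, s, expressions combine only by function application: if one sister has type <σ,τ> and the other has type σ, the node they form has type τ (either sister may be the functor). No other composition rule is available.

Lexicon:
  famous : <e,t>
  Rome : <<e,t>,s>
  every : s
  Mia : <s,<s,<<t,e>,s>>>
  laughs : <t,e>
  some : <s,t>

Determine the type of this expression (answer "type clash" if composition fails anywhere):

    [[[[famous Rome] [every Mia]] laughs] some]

[famous Rome]: functor Rome : <<e,t>,s>, argument famous : <e,t>; result s.
[every Mia]: functor Mia : <s,<s,<<t,e>,s>>>, argument every : s; result <s,<<t,e>,s>>.
[[famous Rome] [every Mia]]: functor [every Mia] : <s,<<t,e>,s>>, argument [famous Rome] : s; result <<t,e>,s>.
[[[famous Rome] [every Mia]] laughs]: functor [[famous Rome] [every Mia]] : <<t,e>,s>, argument laughs : <t,e>; result s.
[[[[famous Rome] [every Mia]] laughs] some]: functor some : <s,t>, argument [[[famous Rome] [every Mia]] laughs] : s; result t.

t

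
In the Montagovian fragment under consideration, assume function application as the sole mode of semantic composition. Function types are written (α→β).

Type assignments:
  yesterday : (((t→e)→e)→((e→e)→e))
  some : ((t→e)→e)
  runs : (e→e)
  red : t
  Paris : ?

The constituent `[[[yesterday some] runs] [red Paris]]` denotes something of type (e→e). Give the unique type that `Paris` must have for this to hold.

[[[yesterday some] runs] [red Paris]] is required to be (e→e). [[yesterday some] runs] : e cannot yield (e→e) as functor, so [red Paris] : (e→(e→e)).
[red Paris] is required to be (e→(e→e)). red : t cannot yield (e→(e→e)) as functor, so Paris : (t→(e→(e→e))).

(t→(e→(e→e)))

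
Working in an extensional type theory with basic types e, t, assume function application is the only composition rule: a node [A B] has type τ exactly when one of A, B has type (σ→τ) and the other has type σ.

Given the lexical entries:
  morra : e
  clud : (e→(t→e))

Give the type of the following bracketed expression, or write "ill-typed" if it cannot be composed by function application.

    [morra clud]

(t→e)

[morra clud]: functor clud : (e→(t→e)), argument morra : e; result (t→e).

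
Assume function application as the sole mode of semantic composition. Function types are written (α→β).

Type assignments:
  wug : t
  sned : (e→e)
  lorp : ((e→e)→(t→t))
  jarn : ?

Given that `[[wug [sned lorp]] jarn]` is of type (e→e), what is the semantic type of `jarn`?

[[wug [sned lorp]] jarn] is required to be (e→e). [wug [sned lorp]] : t cannot yield (e→e) as functor, so jarn : (t→(e→e)).

(t→(e→e))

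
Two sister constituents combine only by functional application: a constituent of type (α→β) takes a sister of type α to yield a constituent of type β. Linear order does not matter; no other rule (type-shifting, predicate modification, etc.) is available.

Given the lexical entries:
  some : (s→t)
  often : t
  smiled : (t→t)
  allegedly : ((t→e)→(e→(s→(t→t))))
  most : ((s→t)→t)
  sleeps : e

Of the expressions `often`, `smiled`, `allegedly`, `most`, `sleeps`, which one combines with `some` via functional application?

often : t — does not combine with some.
smiled : (t→t) — does not combine with some.
allegedly : ((t→e)→(e→(s→(t→t)))) — does not combine with some.
most — combines: most : ((s→t)→t) takes some : (s→t) as argument, giving t.
sleeps : e — does not combine with some.

most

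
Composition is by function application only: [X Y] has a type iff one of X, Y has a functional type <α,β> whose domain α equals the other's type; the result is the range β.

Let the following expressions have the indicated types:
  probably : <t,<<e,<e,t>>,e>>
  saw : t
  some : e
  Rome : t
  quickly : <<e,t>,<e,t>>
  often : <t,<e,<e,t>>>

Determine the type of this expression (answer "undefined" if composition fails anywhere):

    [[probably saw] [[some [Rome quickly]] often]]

undefined

[probably saw]: probably is <t,<<e,<e,t>>,e>>, saw is t; result <<e,<e,t>>,e>.
At [Rome quickly]: neither t nor <<e,t>,<e,t>> can take the other as argument; the node is ill-typed.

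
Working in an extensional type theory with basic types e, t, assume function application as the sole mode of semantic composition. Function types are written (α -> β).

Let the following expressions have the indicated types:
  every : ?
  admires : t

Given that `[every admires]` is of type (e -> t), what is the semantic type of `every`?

[every admires] must have type (e -> t). The sister admires has type t; that is not a function onto (e -> t), so every must be the functor, of type (t -> (e -> t)).

(t -> (e -> t))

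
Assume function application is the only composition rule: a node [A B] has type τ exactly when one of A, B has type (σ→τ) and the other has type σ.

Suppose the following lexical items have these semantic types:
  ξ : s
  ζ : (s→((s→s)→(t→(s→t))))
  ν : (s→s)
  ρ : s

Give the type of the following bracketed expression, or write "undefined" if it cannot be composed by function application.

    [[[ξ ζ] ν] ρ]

[ξ ζ]: functor ζ : (s→((s→s)→(t→(s→t)))), argument ξ : s; result ((s→s)→(t→(s→t))).
[[ξ ζ] ν]: functor [ξ ζ] : ((s→s)→(t→(s→t))), argument ν : (s→s); result (t→(s→t)).
At [[[ξ ζ] ν] ρ]: neither (t→(s→t)) nor s can take the other as argument; the node is ill-typed.

undefined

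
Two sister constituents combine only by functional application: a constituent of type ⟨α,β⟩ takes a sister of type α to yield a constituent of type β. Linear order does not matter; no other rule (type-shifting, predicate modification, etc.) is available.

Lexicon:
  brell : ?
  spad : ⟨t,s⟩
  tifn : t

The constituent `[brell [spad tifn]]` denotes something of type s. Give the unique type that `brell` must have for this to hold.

⟨s,s⟩

[brell [spad tifn]] must have type s. The sister [spad tifn] has type s; that is not a function onto s, so brell must be the functor, of type ⟨s,s⟩.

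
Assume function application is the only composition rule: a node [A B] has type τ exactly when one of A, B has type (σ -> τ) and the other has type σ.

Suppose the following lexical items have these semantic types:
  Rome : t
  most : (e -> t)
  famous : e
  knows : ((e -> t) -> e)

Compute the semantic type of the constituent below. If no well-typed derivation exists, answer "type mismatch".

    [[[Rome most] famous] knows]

type mismatch

[Rome most]: t and (e -> t) cannot combine by function application — type clash.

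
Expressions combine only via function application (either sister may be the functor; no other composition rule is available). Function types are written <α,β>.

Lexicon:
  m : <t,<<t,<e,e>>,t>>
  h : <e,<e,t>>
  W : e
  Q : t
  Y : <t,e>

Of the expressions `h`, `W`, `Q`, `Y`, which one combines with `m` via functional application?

Q

h : <e,<e,t>> — m needs t; h needs e; neither fits.
W : e — m needs t; W needs nothing (atomic); neither fits.
Q — combines: m : <t,<<t,<e,e>>,t>> takes Q : t as argument, giving <<t,<e,e>>,t>.
Y : <t,e> — m needs t; Y needs t; neither fits.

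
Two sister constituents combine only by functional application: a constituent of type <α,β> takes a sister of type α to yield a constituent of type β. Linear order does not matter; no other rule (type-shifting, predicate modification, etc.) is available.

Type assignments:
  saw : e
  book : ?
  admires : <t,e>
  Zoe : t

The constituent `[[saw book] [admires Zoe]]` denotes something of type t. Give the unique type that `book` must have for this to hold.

At [[saw book] [admires Zoe]] (required: t): [admires Zoe] is e, which is not a function with range t; hence [saw book] is the functor — type <e,t>.
At [saw book] (required: <e,t>): saw is e, which is not a function with range <e,t>; hence book is the functor — type <e,<e,t>>.

<e,<e,t>>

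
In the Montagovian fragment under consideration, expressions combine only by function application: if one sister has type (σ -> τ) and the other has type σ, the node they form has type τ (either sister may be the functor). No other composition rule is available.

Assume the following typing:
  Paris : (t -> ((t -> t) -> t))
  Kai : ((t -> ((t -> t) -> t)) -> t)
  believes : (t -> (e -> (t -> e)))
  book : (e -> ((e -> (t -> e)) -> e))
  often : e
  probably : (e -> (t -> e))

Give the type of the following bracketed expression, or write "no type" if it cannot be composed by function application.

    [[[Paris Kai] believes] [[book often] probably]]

(t -> e)

[Paris Kai]: ((t -> ((t -> t) -> t)) -> t) applied to (t -> ((t -> t) -> t)) yields t.
[[Paris Kai] believes]: (t -> (e -> (t -> e))) applied to t yields (e -> (t -> e)).
[book often]: (e -> ((e -> (t -> e)) -> e)) applied to e yields ((e -> (t -> e)) -> e).
[[book often] probably]: ((e -> (t -> e)) -> e) applied to (e -> (t -> e)) yields e.
[[[Paris Kai] believes] [[book often] probably]]: (e -> (t -> e)) applied to e yields (t -> e).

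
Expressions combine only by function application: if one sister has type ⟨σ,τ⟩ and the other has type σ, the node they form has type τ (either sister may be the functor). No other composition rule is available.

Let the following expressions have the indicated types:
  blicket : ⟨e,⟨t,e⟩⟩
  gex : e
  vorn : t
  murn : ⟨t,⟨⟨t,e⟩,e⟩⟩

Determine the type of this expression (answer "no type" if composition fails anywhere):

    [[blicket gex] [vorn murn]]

[blicket gex]: blicket is ⟨e,⟨t,e⟩⟩, gex is e; result ⟨t,e⟩.
[vorn murn]: murn is ⟨t,⟨⟨t,e⟩,e⟩⟩, vorn is t; result ⟨⟨t,e⟩,e⟩.
[[blicket gex] [vorn murn]]: [vorn murn] is ⟨⟨t,e⟩,e⟩, [blicket gex] is ⟨t,e⟩; result e.

e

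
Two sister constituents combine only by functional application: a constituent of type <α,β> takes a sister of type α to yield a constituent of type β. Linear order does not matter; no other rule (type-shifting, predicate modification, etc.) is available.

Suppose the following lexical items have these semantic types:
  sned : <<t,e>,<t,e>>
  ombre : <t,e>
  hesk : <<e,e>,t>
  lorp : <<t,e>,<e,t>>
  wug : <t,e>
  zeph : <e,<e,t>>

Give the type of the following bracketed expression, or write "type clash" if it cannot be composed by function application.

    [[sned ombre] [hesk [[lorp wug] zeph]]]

type clash

At [sned ombre], sned : <<t,e>,<t,e>> takes ombre : <t,e>, giving <t,e>.
At [lorp wug], lorp : <<t,e>,<e,t>> takes wug : <t,e>, giving <e,t>.
[[lorp wug] zeph]: <e,t> with <e,<e,t>> — neither is a function whose domain matches the other; composition fails here.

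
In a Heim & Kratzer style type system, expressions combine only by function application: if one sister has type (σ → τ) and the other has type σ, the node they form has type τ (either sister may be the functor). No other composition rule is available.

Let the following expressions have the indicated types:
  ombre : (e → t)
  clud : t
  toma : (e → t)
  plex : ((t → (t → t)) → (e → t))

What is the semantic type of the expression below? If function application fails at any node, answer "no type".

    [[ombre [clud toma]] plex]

no type

At [clud toma]: neither t nor (e → t) can take the other as argument; the node is ill-typed.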